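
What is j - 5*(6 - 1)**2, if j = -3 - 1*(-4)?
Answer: -124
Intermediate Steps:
j = 1 (j = -3 + 4 = 1)
j - 5*(6 - 1)**2 = 1 - 5*(6 - 1)**2 = 1 - 5*5**2 = 1 - 5*25 = 1 - 125 = -124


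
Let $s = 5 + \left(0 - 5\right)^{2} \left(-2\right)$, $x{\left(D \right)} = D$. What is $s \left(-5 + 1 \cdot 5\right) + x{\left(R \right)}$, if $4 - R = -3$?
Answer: $7$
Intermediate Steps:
$R = 7$ ($R = 4 - -3 = 4 + 3 = 7$)
$s = -45$ ($s = 5 + \left(-5\right)^{2} \left(-2\right) = 5 + 25 \left(-2\right) = 5 - 50 = -45$)
$s \left(-5 + 1 \cdot 5\right) + x{\left(R \right)} = - 45 \left(-5 + 1 \cdot 5\right) + 7 = - 45 \left(-5 + 5\right) + 7 = \left(-45\right) 0 + 7 = 0 + 7 = 7$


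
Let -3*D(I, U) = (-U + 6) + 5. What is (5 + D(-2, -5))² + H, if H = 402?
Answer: 3619/9 ≈ 402.11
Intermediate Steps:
D(I, U) = -11/3 + U/3 (D(I, U) = -((-U + 6) + 5)/3 = -((6 - U) + 5)/3 = -(11 - U)/3 = -11/3 + U/3)
(5 + D(-2, -5))² + H = (5 + (-11/3 + (⅓)*(-5)))² + 402 = (5 + (-11/3 - 5/3))² + 402 = (5 - 16/3)² + 402 = (-⅓)² + 402 = ⅑ + 402 = 3619/9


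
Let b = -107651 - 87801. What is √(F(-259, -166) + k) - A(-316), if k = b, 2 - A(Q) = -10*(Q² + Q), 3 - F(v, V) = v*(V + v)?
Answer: -995402 + 2*I*√76381 ≈ -9.954e+5 + 552.74*I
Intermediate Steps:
F(v, V) = 3 - v*(V + v)
A(Q) = 2 + 10*Q + 10*Q² (A(Q) = 2 - (-10)*(Q² + Q) = 2 - (-10)*(Q + Q²) = 2 - (-10*Q - 10*Q²) = 2 + (10*Q + 10*Q²) = 2 + 10*Q + 10*Q²)
b = -195452
k = -195452
√(F(-259, -166) + k) - A(-316) = √((3 - 1*(-259)² - 1*(-166)*(-259)) - 195452) - (2 + 10*(-316) + 10*(-316)²) = √((3 - 1*67081 - 42994) - 195452) - (2 - 3160 + 10*99856) = √((3 - 67081 - 42994) - 195452) - (2 - 3160 + 998560) = √(-110072 - 195452) - 1*995402 = √(-305524) - 995402 = 2*I*√76381 - 995402 = -995402 + 2*I*√76381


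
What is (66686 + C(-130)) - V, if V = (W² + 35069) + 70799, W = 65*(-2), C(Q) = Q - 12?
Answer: -56224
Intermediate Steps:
C(Q) = -12 + Q
W = -130
V = 122768 (V = ((-130)² + 35069) + 70799 = (16900 + 35069) + 70799 = 51969 + 70799 = 122768)
(66686 + C(-130)) - V = (66686 + (-12 - 130)) - 1*122768 = (66686 - 142) - 122768 = 66544 - 122768 = -56224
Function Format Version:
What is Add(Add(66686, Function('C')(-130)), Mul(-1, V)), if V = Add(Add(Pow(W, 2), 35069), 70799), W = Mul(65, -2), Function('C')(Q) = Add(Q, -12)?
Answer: -56224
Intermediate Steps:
Function('C')(Q) = Add(-12, Q)
W = -130
V = 122768 (V = Add(Add(Pow(-130, 2), 35069), 70799) = Add(Add(16900, 35069), 70799) = Add(51969, 70799) = 122768)
Add(Add(66686, Function('C')(-130)), Mul(-1, V)) = Add(Add(66686, Add(-12, -130)), Mul(-1, 122768)) = Add(Add(66686, -142), -122768) = Add(66544, -122768) = -56224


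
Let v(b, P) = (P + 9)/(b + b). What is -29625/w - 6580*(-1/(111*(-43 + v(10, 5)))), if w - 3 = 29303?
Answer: -70623775/29276694 ≈ -2.4123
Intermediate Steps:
w = 29306 (w = 3 + 29303 = 29306)
v(b, P) = (9 + P)/(2*b) (v(b, P) = (9 + P)/((2*b)) = (9 + P)*(1/(2*b)) = (9 + P)/(2*b))
-29625/w - 6580*(-1/(111*(-43 + v(10, 5)))) = -29625/29306 - 6580*(-1/(111*(-43 + (½)*(9 + 5)/10))) = -29625*1/29306 - 6580*(-1/(111*(-43 + (½)*(⅒)*14))) = -29625/29306 - 6580*(-1/(111*(-43 + 7/10))) = -29625/29306 - 6580/((-111*(-423/10))) = -29625/29306 - 6580/46953/10 = -29625/29306 - 6580*10/46953 = -29625/29306 - 1400/999 = -70623775/29276694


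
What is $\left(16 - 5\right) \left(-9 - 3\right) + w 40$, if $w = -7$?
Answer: $-412$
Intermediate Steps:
$\left(16 - 5\right) \left(-9 - 3\right) + w 40 = \left(16 - 5\right) \left(-9 - 3\right) - 280 = 11 \left(-12\right) - 280 = -132 - 280 = -412$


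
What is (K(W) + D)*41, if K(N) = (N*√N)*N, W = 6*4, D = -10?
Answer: -410 + 47232*√6 ≈ 1.1528e+5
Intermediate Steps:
W = 24
K(N) = N^(5/2) (K(N) = N^(3/2)*N = N^(5/2))
(K(W) + D)*41 = (24^(5/2) - 10)*41 = (1152*√6 - 10)*41 = (-10 + 1152*√6)*41 = -410 + 47232*√6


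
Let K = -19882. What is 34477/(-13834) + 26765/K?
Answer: -263934681/68761897 ≈ -3.8384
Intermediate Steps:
34477/(-13834) + 26765/K = 34477/(-13834) + 26765/(-19882) = 34477*(-1/13834) + 26765*(-1/19882) = -34477/13834 - 26765/19882 = -263934681/68761897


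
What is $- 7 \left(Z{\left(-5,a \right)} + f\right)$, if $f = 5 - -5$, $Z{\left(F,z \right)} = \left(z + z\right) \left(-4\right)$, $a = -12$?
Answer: $-742$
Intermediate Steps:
$Z{\left(F,z \right)} = - 8 z$ ($Z{\left(F,z \right)} = 2 z \left(-4\right) = - 8 z$)
$f = 10$ ($f = 5 + 5 = 10$)
$- 7 \left(Z{\left(-5,a \right)} + f\right) = - 7 \left(\left(-8\right) \left(-12\right) + 10\right) = - 7 \left(96 + 10\right) = \left(-7\right) 106 = -742$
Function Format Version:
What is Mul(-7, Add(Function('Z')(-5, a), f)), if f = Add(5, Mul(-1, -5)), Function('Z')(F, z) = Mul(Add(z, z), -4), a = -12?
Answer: -742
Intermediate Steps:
Function('Z')(F, z) = Mul(-8, z) (Function('Z')(F, z) = Mul(Mul(2, z), -4) = Mul(-8, z))
f = 10 (f = Add(5, 5) = 10)
Mul(-7, Add(Function('Z')(-5, a), f)) = Mul(-7, Add(Mul(-8, -12), 10)) = Mul(-7, Add(96, 10)) = Mul(-7, 106) = -742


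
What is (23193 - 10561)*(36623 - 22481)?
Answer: 178641744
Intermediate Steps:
(23193 - 10561)*(36623 - 22481) = 12632*14142 = 178641744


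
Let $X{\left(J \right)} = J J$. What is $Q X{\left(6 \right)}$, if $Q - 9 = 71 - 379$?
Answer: $-10764$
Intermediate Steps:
$X{\left(J \right)} = J^{2}$
$Q = -299$ ($Q = 9 + \left(71 - 379\right) = 9 - 308 = -299$)
$Q X{\left(6 \right)} = - 299 \cdot 6^{2} = \left(-299\right) 36 = -10764$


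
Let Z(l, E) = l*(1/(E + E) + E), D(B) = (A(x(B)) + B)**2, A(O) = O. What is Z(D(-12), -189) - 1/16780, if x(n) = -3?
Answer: -14985169271/352380 ≈ -42526.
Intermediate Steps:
D(B) = (-3 + B)**2
Z(l, E) = l*(E + 1/(2*E)) (Z(l, E) = l*(1/(2*E) + E) = l*(E + 1/(2*E)))
Z(D(-12), -189) - 1/16780 = (-189*(-3 - 12)**2 + (1/2)*(-3 - 12)**2/(-189)) - 1/16780 = (-189*(-15)**2 + (1/2)*(-15)**2*(-1/189)) - 1*1/16780 = (-189*225 + (1/2)*225*(-1/189)) - 1/16780 = (-42525 - 25/42) - 1/16780 = -1786075/42 - 1/16780 = -14985169271/352380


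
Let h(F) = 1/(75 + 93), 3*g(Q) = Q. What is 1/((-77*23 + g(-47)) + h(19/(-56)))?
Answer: -56/100053 ≈ -0.00055970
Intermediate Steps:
g(Q) = Q/3
h(F) = 1/168
1/((-77*23 + g(-47)) + h(19/(-56))) = 1/((-77*23 + (⅓)*(-47)) + 1/168) = 1/((-1771 - 47/3) + 1/168) = 1/(-5360/3 + 1/168) = 1/(-100053/56) = -56/100053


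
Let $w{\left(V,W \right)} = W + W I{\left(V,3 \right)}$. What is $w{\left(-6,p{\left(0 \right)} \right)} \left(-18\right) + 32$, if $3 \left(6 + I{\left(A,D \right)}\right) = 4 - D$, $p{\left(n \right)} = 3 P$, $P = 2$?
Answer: $536$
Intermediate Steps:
$p{\left(n \right)} = 6$ ($p{\left(n \right)} = 3 \cdot 2 = 6$)
$I{\left(A,D \right)} = - \frac{14}{3} - \frac{D}{3}$ ($I{\left(A,D \right)} = -6 + \frac{4 - D}{3} = -6 - \left(- \frac{4}{3} + \frac{D}{3}\right) = - \frac{14}{3} - \frac{D}{3}$)
$w{\left(V,W \right)} = - \frac{14 W}{3}$ ($w{\left(V,W \right)} = W + W \left(- \frac{14}{3} - 1\right) = W + W \left(- \frac{17}{3}\right) = W - \frac{17 W}{3} = - \frac{14 W}{3}$)
$w{\left(-6,p{\left(0 \right)} \right)} \left(-18\right) + 32 = \left(- \frac{14}{3}\right) 6 \left(-18\right) + 32 = \left(-28\right) \left(-18\right) + 32 = 504 + 32 = 536$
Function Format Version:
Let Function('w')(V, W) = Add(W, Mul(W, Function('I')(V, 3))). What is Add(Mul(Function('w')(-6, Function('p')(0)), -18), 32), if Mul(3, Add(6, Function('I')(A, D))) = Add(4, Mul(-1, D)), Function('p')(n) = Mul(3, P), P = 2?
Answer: 536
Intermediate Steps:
Function('p')(n) = 6 (Function('p')(n) = Mul(3, 2) = 6)
Function('I')(A, D) = Add(Rational(-14, 3), Mul(Rational(-1, 3), D)) (Function('I')(A, D) = Add(-6, Mul(Rational(1, 3), Add(4, Mul(-1, D)))) = Add(-6, Add(Rational(4, 3), Mul(Rational(-1, 3), D))) = Add(Rational(-14, 3), Mul(Rational(-1, 3), D)))
Function('w')(V, W) = Mul(Rational(-14, 3), W) (Function('w')(V, W) = Add(W, Mul(W, Add(Rational(-14, 3), Mul(Rational(-1, 3), 3)))) = Add(W, Mul(W, Add(Rational(-14, 3), -1))) = Add(W, Mul(W, Rational(-17, 3))) = Add(W, Mul(Rational(-17, 3), W)) = Mul(Rational(-14, 3), W))
Add(Mul(Function('w')(-6, Function('p')(0)), -18), 32) = Add(Mul(Mul(Rational(-14, 3), 6), -18), 32) = Add(Mul(-28, -18), 32) = Add(504, 32) = 536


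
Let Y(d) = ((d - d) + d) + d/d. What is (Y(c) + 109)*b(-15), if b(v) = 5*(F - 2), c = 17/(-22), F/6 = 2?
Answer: 60075/11 ≈ 5461.4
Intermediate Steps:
F = 12 (F = 6*2 = 12)
c = -17/22 (c = 17*(-1/22) = -17/22 ≈ -0.77273)
b(v) = 50 (b(v) = 5*(12 - 2) = 5*10 = 50)
Y(d) = 1 + d (Y(d) = (0 + d) + 1 = d + 1 = 1 + d)
(Y(c) + 109)*b(-15) = ((1 - 17/22) + 109)*50 = (5/22 + 109)*50 = (2403/22)*50 = 60075/11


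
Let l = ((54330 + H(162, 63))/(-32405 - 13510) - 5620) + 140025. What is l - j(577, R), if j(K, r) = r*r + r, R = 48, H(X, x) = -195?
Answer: 404210624/3061 ≈ 1.3205e+5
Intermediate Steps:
j(K, r) = r + r² (j(K, r) = r² + r = r + r²)
l = 411410096/3061 (l = ((54330 - 195)/(-32405 - 13510) - 5620) + 140025 = (54135/(-45915) - 5620) + 140025 = (54135*(-1/45915) - 5620) + 140025 = (-3609/3061 - 5620) + 140025 = -17206429/3061 + 140025 = 411410096/3061 ≈ 1.3440e+5)
l - j(577, R) = 411410096/3061 - 48*(1 + 48) = 411410096/3061 - 48*49 = 411410096/3061 - 1*2352 = 411410096/3061 - 2352 = 404210624/3061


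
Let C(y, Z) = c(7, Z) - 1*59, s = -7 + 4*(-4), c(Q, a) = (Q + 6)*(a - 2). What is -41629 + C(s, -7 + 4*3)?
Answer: -41649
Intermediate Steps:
c(Q, a) = (-2 + a)*(6 + Q) (c(Q, a) = (6 + Q)*(-2 + a) = (-2 + a)*(6 + Q))
s = -23 (s = -7 - 16 = -23)
C(y, Z) = -85 + 13*Z (C(y, Z) = (-12 - 2*7 + 6*Z + 7*Z) - 1*59 = (-12 - 14 + 6*Z + 7*Z) - 59 = (-26 + 13*Z) - 59 = -85 + 13*Z)
-41629 + C(s, -7 + 4*3) = -41629 + (-85 + 13*(-7 + 4*3)) = -41629 + (-85 + 13*(-7 + 12)) = -41629 + (-85 + 13*5) = -41629 + (-85 + 65) = -41629 - 20 = -41649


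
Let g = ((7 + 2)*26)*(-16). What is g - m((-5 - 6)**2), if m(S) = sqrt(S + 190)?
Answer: -3744 - sqrt(311) ≈ -3761.6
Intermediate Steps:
m(S) = sqrt(190 + S)
g = -3744 (g = (9*26)*(-16) = 234*(-16) = -3744)
g - m((-5 - 6)**2) = -3744 - sqrt(190 + (-5 - 6)**2) = -3744 - sqrt(190 + (-11)**2) = -3744 - sqrt(190 + 121) = -3744 - sqrt(311)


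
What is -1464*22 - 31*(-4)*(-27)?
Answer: -35556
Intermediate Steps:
-1464*22 - 31*(-4)*(-27) = -32208 - (-124)*(-27) = -32208 - 1*3348 = -32208 - 3348 = -35556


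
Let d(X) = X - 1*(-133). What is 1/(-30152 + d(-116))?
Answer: -1/30135 ≈ -3.3184e-5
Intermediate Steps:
d(X) = 133 + X (d(X) = X + 133 = 133 + X)
1/(-30152 + d(-116)) = 1/(-30152 + (133 - 116)) = 1/(-30152 + 17) = 1/(-30135) = -1/30135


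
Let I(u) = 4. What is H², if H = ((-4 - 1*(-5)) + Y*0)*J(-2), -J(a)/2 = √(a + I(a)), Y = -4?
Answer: 8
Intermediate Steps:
J(a) = -2*√(4 + a) (J(a) = -2*√(a + 4) = -2*√(4 + a))
H = -2*√2 (H = ((-4 - 1*(-5)) - 4*0)*(-2*√(4 - 2)) = ((-4 + 5) + 0)*(-2*√2) = (1 + 0)*(-2*√2) = 1*(-2*√2) = -2*√2 ≈ -2.8284)
H² = (-2*√2)² = 8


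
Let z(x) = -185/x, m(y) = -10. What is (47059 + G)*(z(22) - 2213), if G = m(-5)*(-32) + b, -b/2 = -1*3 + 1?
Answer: -2315654593/22 ≈ -1.0526e+8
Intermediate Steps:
b = 4 (b = -2*(-1*3 + 1) = -2*(-3 + 1) = -2*(-2) = 4)
G = 324 (G = -10*(-32) + 4 = 320 + 4 = 324)
(47059 + G)*(z(22) - 2213) = (47059 + 324)*(-185/22 - 2213) = 47383*(-185*1/22 - 2213) = 47383*(-185/22 - 2213) = 47383*(-48871/22) = -2315654593/22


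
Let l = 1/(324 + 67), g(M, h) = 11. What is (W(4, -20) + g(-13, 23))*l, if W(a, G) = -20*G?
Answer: 411/391 ≈ 1.0512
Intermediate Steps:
l = 1/391 ≈ 0.0025575
(W(4, -20) + g(-13, 23))*l = (-20*(-20) + 11)*(1/391) = (400 + 11)*(1/391) = 411*(1/391) = 411/391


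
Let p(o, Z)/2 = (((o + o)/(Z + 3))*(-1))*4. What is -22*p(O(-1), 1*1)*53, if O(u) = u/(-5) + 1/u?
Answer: -18656/5 ≈ -3731.2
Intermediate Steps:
O(u) = 1/u - u/5 (O(u) = u*(-⅕) + 1/u = -u/5 + 1/u = 1/u - u/5)
p(o, Z) = -16*o/(3 + Z) (p(o, Z) = 2*((((o + o)/(Z + 3))*(-1))*4) = 2*((((2*o)/(3 + Z))*(-1))*4) = 2*(((2*o/(3 + Z))*(-1))*4) = 2*(-2*o/(3 + Z)*4) = 2*(-8*o/(3 + Z)) = -16*o/(3 + Z))
-22*p(O(-1), 1*1)*53 = -(-352)*(1/(-1) - ⅕*(-1))/(3 + 1*1)*53 = -(-352)*(-1 + ⅕)/(3 + 1)*53 = -(-352)*(-4)/(5*4)*53 = -22*16/5*53 = -352/5*53 = -18656/5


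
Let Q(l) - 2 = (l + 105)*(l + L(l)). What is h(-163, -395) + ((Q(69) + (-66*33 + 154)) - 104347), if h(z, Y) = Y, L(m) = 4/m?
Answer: -2179202/23 ≈ -94748.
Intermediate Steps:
Q(l) = 2 + (105 + l)*(l + 4/l) (Q(l) = 2 + (l + 105)*(l + 4/l) = 2 + (105 + l)*(l + 4/l))
h(-163, -395) + ((Q(69) + (-66*33 + 154)) - 104347) = -395 + (((6 + 69² + 105*69 + 420/69) + (-66*33 + 154)) - 104347) = -395 + (((6 + 4761 + 7245 + 420*(1/69)) + (-2178 + 154)) - 104347) = -395 + (((6 + 4761 + 7245 + 140/23) - 2024) - 104347) = -395 + ((276416/23 - 2024) - 104347) = -395 + (229864/23 - 104347) = -395 - 2170117/23 = -2179202/23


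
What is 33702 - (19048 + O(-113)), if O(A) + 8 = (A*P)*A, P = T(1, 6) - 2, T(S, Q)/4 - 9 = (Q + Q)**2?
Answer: -7774428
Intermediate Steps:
T(S, Q) = 36 + 16*Q**2 (T(S, Q) = 36 + 4*(Q + Q)**2 = 36 + 4*(2*Q)**2 = 36 + 4*(4*Q**2) = 36 + 16*Q**2)
P = 610 (P = (36 + 16*6**2) - 2 = (36 + 16*36) - 2 = (36 + 576) - 2 = 612 - 2 = 610)
O(A) = -8 + 610*A**2 (O(A) = -8 + (A*610)*A = -8 + (610*A)*A = -8 + 610*A**2)
33702 - (19048 + O(-113)) = 33702 - (19048 + (-8 + 610*(-113)**2)) = 33702 - (19048 + (-8 + 610*12769)) = 33702 - (19048 + (-8 + 7789090)) = 33702 - (19048 + 7789082) = 33702 - 1*7808130 = 33702 - 7808130 = -7774428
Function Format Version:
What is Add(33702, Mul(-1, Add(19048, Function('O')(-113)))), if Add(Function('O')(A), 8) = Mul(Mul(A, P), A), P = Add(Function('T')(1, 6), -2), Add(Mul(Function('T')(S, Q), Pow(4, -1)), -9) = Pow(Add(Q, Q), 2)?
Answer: -7774428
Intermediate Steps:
Function('T')(S, Q) = Add(36, Mul(16, Pow(Q, 2))) (Function('T')(S, Q) = Add(36, Mul(4, Pow(Add(Q, Q), 2))) = Add(36, Mul(4, Pow(Mul(2, Q), 2))) = Add(36, Mul(4, Mul(4, Pow(Q, 2)))) = Add(36, Mul(16, Pow(Q, 2))))
P = 610 (P = Add(Add(36, Mul(16, Pow(6, 2))), -2) = Add(Add(36, Mul(16, 36)), -2) = Add(Add(36, 576), -2) = Add(612, -2) = 610)
Function('O')(A) = Add(-8, Mul(610, Pow(A, 2))) (Function('O')(A) = Add(-8, Mul(Mul(A, 610), A)) = Add(-8, Mul(Mul(610, A), A)) = Add(-8, Mul(610, Pow(A, 2))))
Add(33702, Mul(-1, Add(19048, Function('O')(-113)))) = Add(33702, Mul(-1, Add(19048, Add(-8, Mul(610, Pow(-113, 2)))))) = Add(33702, Mul(-1, Add(19048, Add(-8, Mul(610, 12769))))) = Add(33702, Mul(-1, Add(19048, Add(-8, 7789090)))) = Add(33702, Mul(-1, Add(19048, 7789082))) = Add(33702, Mul(-1, 7808130)) = Add(33702, -7808130) = -7774428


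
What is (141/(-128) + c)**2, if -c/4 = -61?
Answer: 966650281/16384 ≈ 59000.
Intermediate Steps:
c = 244 (c = -4*(-61) = 244)
(141/(-128) + c)**2 = (141/(-128) + 244)**2 = (141*(-1/128) + 244)**2 = (-141/128 + 244)**2 = (31091/128)**2 = 966650281/16384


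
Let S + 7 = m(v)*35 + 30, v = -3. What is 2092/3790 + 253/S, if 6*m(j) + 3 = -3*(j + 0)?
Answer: 540103/109910 ≈ 4.9140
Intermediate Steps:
m(j) = -½ - j/2 (m(j) = -½ + (-3*(j + 0))/6 = -½ + (-3*j)/6 = -½ - j/2)
S = 58 (S = -7 + ((-½ - ½*(-3))*35 + 30) = -7 + ((-½ + 3/2)*35 + 30) = -7 + (1*35 + 30) = -7 + (35 + 30) = -7 + 65 = 58)
2092/3790 + 253/S = 2092/3790 + 253/58 = 2092*(1/3790) + 253*(1/58) = 1046/1895 + 253/58 = 540103/109910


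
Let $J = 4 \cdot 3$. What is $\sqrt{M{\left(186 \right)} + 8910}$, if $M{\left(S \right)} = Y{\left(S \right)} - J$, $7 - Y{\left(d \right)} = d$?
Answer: $\sqrt{8719} \approx 93.376$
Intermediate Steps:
$J = 12$
$Y{\left(d \right)} = 7 - d$
$M{\left(S \right)} = -5 - S$ ($M{\left(S \right)} = \left(7 - S\right) - 12 = -5 - S$)
$\sqrt{M{\left(186 \right)} + 8910} = \sqrt{\left(-5 - 186\right) + 8910} = \sqrt{-191 + 8910} = \sqrt{8719}$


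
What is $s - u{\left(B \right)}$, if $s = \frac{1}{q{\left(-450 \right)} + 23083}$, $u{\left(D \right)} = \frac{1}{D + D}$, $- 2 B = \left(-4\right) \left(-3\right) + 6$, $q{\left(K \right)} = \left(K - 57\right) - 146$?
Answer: $\frac{5612}{100935} \approx 0.0556$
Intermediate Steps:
$q{\left(K \right)} = -203 + K$ ($q{\left(K \right)} = \left(-57 + K\right) - 146 = -203 + K$)
$B = -9$ ($B = - \frac{\left(-4\right) \left(-3\right) + 6}{2} = - \frac{12 + 6}{2} = \left(- \frac{1}{2}\right) 18 = -9$)
$u{\left(D \right)} = \frac{1}{2 D}$
$s = \frac{1}{22430}$ ($s = \frac{1}{\left(-203 - 450\right) + 23083} = \frac{1}{-653 + 23083} = \frac{1}{22430} \approx 4.4583 \cdot 10^{-5}$)
$s - u{\left(B \right)} = \frac{1}{22430} - \frac{1}{2 \left(-9\right)} = \frac{1}{22430} - \frac{1}{2} \left(- \frac{1}{9}\right) = \frac{1}{22430} - - \frac{1}{18} = \frac{1}{22430} + \frac{1}{18} = \frac{5612}{100935}$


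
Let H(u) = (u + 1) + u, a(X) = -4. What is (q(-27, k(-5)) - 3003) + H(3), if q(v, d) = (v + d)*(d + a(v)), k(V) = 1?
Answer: -2918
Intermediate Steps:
q(v, d) = (-4 + d)*(d + v) (q(v, d) = (v + d)*(d - 4) = (d + v)*(-4 + d) = (-4 + d)*(d + v))
H(u) = 1 + 2*u (H(u) = (1 + u) + u = 1 + 2*u)
(q(-27, k(-5)) - 3003) + H(3) = ((1² - 4*1 - 4*(-27) + 1*(-27)) - 3003) + (1 + 2*3) = ((1 - 4 + 108 - 27) - 3003) + (1 + 6) = (78 - 3003) + 7 = -2925 + 7 = -2918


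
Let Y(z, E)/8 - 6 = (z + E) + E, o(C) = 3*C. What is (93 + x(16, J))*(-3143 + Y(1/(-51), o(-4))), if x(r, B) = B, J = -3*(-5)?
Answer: -6035220/17 ≈ -3.5501e+5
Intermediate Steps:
J = 15
Y(z, E) = 48 + 8*z + 16*E (Y(z, E) = 48 + 8*((z + E) + E) = 48 + 8*((E + z) + E) = 48 + 8*(z + 2*E) = 48 + (8*z + 16*E) = 48 + 8*z + 16*E)
(93 + x(16, J))*(-3143 + Y(1/(-51), o(-4))) = (93 + 15)*(-3143 + (48 + 8/(-51) + 16*(3*(-4)))) = 108*(-3143 + (48 + 8*(-1/51) + 16*(-12))) = 108*(-3143 + (48 - 8/51 - 192)) = 108*(-3143 - 7352/51) = 108*(-167645/51) = -6035220/17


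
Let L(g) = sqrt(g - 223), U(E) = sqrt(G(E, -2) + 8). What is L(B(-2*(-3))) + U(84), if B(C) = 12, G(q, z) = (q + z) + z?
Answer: 2*sqrt(22) + I*sqrt(211) ≈ 9.3808 + 14.526*I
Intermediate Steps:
G(q, z) = q + 2*z
U(E) = sqrt(4 + E) (U(E) = sqrt((E + 2*(-2)) + 8) = sqrt((E - 4) + 8) = sqrt((-4 + E) + 8) = sqrt(4 + E))
L(g) = sqrt(-223 + g)
L(B(-2*(-3))) + U(84) = sqrt(-223 + 12) + sqrt(4 + 84) = sqrt(-211) + sqrt(88) = I*sqrt(211) + 2*sqrt(22) = 2*sqrt(22) + I*sqrt(211)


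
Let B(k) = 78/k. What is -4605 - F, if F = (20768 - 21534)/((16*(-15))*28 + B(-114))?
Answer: -588040819/127693 ≈ -4605.1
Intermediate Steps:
F = 14554/127693 (F = (20768 - 21534)/((16*(-15))*28 + 78/(-114)) = -766/(-240*28 + 78*(-1/114)) = -766/(-6720 - 13/19) = -766/(-127693/19) = -766*(-19/127693) = 14554/127693 ≈ 0.11398)
-4605 - F = -4605 - 1*14554/127693 = -4605 - 14554/127693 = -588040819/127693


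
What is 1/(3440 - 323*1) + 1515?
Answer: 4722256/3117 ≈ 1515.0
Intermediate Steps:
1/(3440 - 323*1) + 1515 = 1/(3440 - 323) + 1515 = 1/3117 + 1515 = 4722256/3117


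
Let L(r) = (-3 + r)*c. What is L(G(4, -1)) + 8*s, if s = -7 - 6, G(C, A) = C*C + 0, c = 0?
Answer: -104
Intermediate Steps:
G(C, A) = C² (G(C, A) = C² + 0 = C²)
L(r) = 0 (L(r) = (-3 + r)*0 = 0)
s = -13
L(G(4, -1)) + 8*s = 0 + 8*(-13) = 0 - 104 = -104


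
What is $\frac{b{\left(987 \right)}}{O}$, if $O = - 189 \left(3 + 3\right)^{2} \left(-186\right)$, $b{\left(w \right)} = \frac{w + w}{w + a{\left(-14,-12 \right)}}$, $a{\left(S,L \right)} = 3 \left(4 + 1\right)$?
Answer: $\frac{47}{30192264} \approx 1.5567 \cdot 10^{-6}$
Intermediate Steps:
$a{\left(S,L \right)} = 15$ ($a{\left(S,L \right)} = 3 \cdot 5 = 15$)
$b{\left(w \right)} = \frac{2 w}{15 + w}$ ($b{\left(w \right)} = \frac{w + w}{w + 15} = \frac{2 w}{15 + w}$)
$O = 1265544$ ($O = - 189 \cdot 6^{2} \left(-186\right) = \left(-189\right) 36 \left(-186\right) = \left(-6804\right) \left(-186\right) = 1265544$)
$\frac{b{\left(987 \right)}}{O} = \frac{2 \cdot 987 \frac{1}{15 + 987}}{1265544} = 2 \cdot 987 \cdot \frac{1}{1002} \cdot \frac{1}{1265544} = \frac{329}{167} \cdot \frac{1}{1265544} = \frac{47}{30192264}$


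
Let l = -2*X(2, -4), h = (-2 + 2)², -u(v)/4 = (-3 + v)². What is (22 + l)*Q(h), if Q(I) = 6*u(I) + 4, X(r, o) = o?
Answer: -6360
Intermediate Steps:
u(v) = -4*(-3 + v)²
h = 0 (h = 0² = 0)
l = 8 (l = -2*(-4) = 8)
Q(I) = 4 - 24*(-3 + I)² (Q(I) = 6*(-4*(-3 + I)²) + 4 = -24*(-3 + I)² + 4 = 4 - 24*(-3 + I)²)
(22 + l)*Q(h) = (22 + 8)*(4 - 24*(-3 + 0)²) = 30*(4 - 24*(-3)²) = 30*(4 - 24*9) = 30*(4 - 216) = 30*(-212) = -6360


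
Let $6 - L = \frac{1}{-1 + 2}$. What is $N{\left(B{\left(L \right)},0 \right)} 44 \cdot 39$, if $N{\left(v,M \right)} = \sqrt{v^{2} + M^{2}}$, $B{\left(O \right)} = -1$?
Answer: $1716$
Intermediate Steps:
$L = 5$ ($L = 6 - \frac{1}{-1 + 2} = 6 - 1^{-1} = 6 - 1 = 5$)
$N{\left(v,M \right)} = \sqrt{M^{2} + v^{2}}$
$N{\left(B{\left(L \right)},0 \right)} 44 \cdot 39 = \sqrt{0^{2} + \left(-1\right)^{2}} \cdot 44 \cdot 39 = \sqrt{0 + 1} \cdot 44 \cdot 39 = \sqrt{1} \cdot 44 \cdot 39 = 1 \cdot 44 \cdot 39 = 44 \cdot 39 = 1716$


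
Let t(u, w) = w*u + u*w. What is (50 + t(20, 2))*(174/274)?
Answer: 11310/137 ≈ 82.555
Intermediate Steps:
t(u, w) = 2*u*w (t(u, w) = u*w + u*w = 2*u*w)
(50 + t(20, 2))*(174/274) = (50 + 2*20*2)*(174/274) = (50 + 80)*(174*(1/274)) = 130*(87/137) = 11310/137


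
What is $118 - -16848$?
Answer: $16966$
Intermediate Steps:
$118 - -16848 = 118 + 16848 = 16966$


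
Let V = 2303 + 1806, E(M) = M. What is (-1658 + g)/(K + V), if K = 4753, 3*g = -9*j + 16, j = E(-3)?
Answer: -4931/26586 ≈ -0.18547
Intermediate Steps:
j = -3
V = 4109
g = 43/3 (g = (-9*(-3) + 16)/3 = (27 + 16)/3 = (⅓)*43 = 43/3 ≈ 14.333)
(-1658 + g)/(K + V) = (-1658 + 43/3)/(4753 + 4109) = -4931/3/8862 = -4931/3*1/8862 = -4931/26586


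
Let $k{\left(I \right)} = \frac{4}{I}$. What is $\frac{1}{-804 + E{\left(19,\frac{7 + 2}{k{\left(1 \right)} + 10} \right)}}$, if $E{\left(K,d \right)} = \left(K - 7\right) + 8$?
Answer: $- \frac{1}{784} \approx -0.0012755$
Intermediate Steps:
$E{\left(K,d \right)} = 1 + K$ ($E{\left(K,d \right)} = \left(-7 + K\right) + 8 = 1 + K$)
$\frac{1}{-804 + E{\left(19,\frac{7 + 2}{k{\left(1 \right)} + 10} \right)}} = \frac{1}{-804 + \left(1 + 19\right)} = \frac{1}{-804 + 20} = \frac{1}{-784} = - \frac{1}{784}$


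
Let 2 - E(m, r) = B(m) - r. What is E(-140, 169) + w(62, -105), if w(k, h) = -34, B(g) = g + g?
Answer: 417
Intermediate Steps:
B(g) = 2*g
E(m, r) = 2 + r - 2*m (E(m, r) = 2 - (2*m - r) = 2 - (-r + 2*m) = 2 + (r - 2*m) = 2 + r - 2*m)
E(-140, 169) + w(62, -105) = (2 + 169 - 2*(-140)) - 34 = (2 + 169 + 280) - 34 = 451 - 34 = 417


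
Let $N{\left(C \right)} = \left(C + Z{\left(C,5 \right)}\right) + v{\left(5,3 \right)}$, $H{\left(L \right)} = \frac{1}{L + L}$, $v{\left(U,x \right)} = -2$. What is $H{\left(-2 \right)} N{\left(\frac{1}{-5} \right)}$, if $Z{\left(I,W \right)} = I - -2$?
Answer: $\frac{1}{10} \approx 0.1$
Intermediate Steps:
$Z{\left(I,W \right)} = 2 + I$ ($Z{\left(I,W \right)} = I + 2 = 2 + I$)
$H{\left(L \right)} = \frac{1}{2 L}$
$N{\left(C \right)} = 2 C$ ($N{\left(C \right)} = \left(C + \left(2 + C\right)\right) - 2 = \left(2 + 2 C\right) - 2 = 2 C$)
$H{\left(-2 \right)} N{\left(\frac{1}{-5} \right)} = \frac{1}{2 \left(-2\right)} \frac{2}{-5} = \frac{1}{2} \left(- \frac{1}{2}\right) 2 \left(- \frac{1}{5}\right) = \left(- \frac{1}{4}\right) \left(- \frac{2}{5}\right) = \frac{1}{10}$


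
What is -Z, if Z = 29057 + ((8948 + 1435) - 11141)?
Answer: -28299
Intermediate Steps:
Z = 28299 (Z = 29057 + (10383 - 11141) = 29057 - 758 = 28299)
-Z = -1*28299 = -28299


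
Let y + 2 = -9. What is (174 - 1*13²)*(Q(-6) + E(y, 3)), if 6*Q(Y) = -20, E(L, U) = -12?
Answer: -230/3 ≈ -76.667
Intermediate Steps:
y = -11 (y = -2 - 9 = -11)
Q(Y) = -10/3 (Q(Y) = (⅙)*(-20) = -10/3)
(174 - 1*13²)*(Q(-6) + E(y, 3)) = (174 - 1*13²)*(-10/3 - 12) = (174 - 1*169)*(-46/3) = (174 - 169)*(-46/3) = 5*(-46/3) = -230/3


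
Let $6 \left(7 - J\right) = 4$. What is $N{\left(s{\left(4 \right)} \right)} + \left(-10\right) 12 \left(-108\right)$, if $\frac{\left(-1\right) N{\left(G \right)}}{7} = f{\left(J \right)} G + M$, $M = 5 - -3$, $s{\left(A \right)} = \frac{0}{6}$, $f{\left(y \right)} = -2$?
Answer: $12904$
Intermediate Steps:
$J = \frac{19}{3}$ ($J = 7 - \frac{2}{3} = \frac{19}{3} \approx 6.3333$)
$s{\left(A \right)} = 0$ ($s{\left(A \right)} = 0 \cdot \frac{1}{6} = 0$)
$M = 8$ ($M = 5 + 3 = 8$)
$N{\left(G \right)} = -56 + 14 G$ ($N{\left(G \right)} = - 7 \left(- 2 G + 8\right) = - 7 \left(8 - 2 G\right) = -56 + 14 G$)
$N{\left(s{\left(4 \right)} \right)} + \left(-10\right) 12 \left(-108\right) = \left(-56 + 14 \cdot 0\right) + \left(-10\right) 12 \left(-108\right) = \left(-56 + 0\right) - -12960 = -56 + 12960 = 12904$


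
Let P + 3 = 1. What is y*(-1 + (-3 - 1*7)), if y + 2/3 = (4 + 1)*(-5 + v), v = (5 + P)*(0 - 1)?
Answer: 1342/3 ≈ 447.33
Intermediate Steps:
P = -2 (P = -3 + 1 = -2)
v = -3 (v = (5 - 2)*(0 - 1) = 3*(-1) = -3)
y = -122/3 (y = -⅔ + (4 + 1)*(-5 - 3) = -⅔ + 5*(-8) = -⅔ - 40 = -122/3 ≈ -40.667)
y*(-1 + (-3 - 1*7)) = -122*(-1 + (-3 - 1*7))/3 = -122*(-1 + (-3 - 7))/3 = -122*(-1 - 10)/3 = -122/3*(-11) = 1342/3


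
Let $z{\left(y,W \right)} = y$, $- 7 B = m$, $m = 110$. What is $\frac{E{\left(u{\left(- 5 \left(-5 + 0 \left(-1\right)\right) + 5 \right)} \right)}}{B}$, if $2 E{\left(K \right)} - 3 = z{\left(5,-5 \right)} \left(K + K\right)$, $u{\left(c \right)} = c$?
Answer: $- \frac{2121}{220} \approx -9.6409$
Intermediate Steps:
$B = - \frac{110}{7}$ ($B = \left(- \frac{1}{7}\right) 110 = - \frac{110}{7} \approx -15.714$)
$E{\left(K \right)} = \frac{3}{2} + 5 K$ ($E{\left(K \right)} = \frac{3}{2} + \frac{5 \left(K + K\right)}{2} = \frac{3}{2} + \frac{5 \cdot 2 K}{2} = \frac{3}{2} + \frac{10 K}{2} = \frac{3}{2} + 5 K$)
$\frac{E{\left(u{\left(- 5 \left(-5 + 0 \left(-1\right)\right) + 5 \right)} \right)}}{B} = \frac{\frac{3}{2} + 5 \left(- 5 \left(-5 + 0 \left(-1\right)\right) + 5\right)}{- \frac{110}{7}} = - \frac{7 \left(\frac{3}{2} + 5 \left(- 5 \left(-5 + 0\right) + 5\right)\right)}{110} = - \frac{7 \left(\frac{3}{2} + 5 \left(\left(-5\right) \left(-5\right) + 5\right)\right)}{110} = - \frac{7 \left(\frac{3}{2} + 5 \left(25 + 5\right)\right)}{110} = - \frac{7 \left(\frac{3}{2} + 5 \cdot 30\right)}{110} = - \frac{7 \left(\frac{3}{2} + 150\right)}{110} = \left(- \frac{7}{110}\right) \frac{303}{2} = - \frac{2121}{220}$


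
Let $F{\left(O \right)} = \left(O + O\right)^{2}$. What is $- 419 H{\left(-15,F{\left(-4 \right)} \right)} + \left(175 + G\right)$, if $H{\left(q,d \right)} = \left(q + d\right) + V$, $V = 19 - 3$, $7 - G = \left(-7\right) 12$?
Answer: $-26969$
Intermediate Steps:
$G = 91$ ($G = 7 - \left(-7\right) 12 = 7 - -84 = 7 + 84 = 91$)
$F{\left(O \right)} = 4 O^{2}$ ($F{\left(O \right)} = \left(2 O\right)^{2} = 4 O^{2}$)
$V = 16$ ($V = 19 - 3 = 16$)
$H{\left(q,d \right)} = 16 + d + q$ ($H{\left(q,d \right)} = \left(q + d\right) + 16 = \left(d + q\right) + 16 = 16 + d + q$)
$- 419 H{\left(-15,F{\left(-4 \right)} \right)} + \left(175 + G\right) = - 419 \left(16 + 4 \left(-4\right)^{2} - 15\right) + \left(175 + 91\right) = - 419 \left(16 + 4 \cdot 16 - 15\right) + 266 = - 419 \left(16 + 64 - 15\right) + 266 = \left(-419\right) 65 + 266 = -27235 + 266 = -26969$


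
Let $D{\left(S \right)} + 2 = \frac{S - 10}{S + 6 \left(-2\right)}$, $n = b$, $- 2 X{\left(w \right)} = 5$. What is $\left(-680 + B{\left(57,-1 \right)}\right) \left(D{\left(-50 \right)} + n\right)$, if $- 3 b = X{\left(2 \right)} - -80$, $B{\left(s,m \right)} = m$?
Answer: $\frac{1134319}{62} \approx 18295.0$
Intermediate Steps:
$X{\left(w \right)} = - \frac{5}{2}$ ($X{\left(w \right)} = \left(- \frac{1}{2}\right) 5 = - \frac{5}{2}$)
$b = - \frac{155}{6}$ ($b = - \frac{- \frac{5}{2} - -80}{3} = - \frac{- \frac{5}{2} + 80}{3} = \left(- \frac{1}{3}\right) \frac{155}{2} = - \frac{155}{6} \approx -25.833$)
$n = - \frac{155}{6} \approx -25.833$
$D{\left(S \right)} = -2 + \frac{-10 + S}{-12 + S}$ ($D{\left(S \right)} = -2 + \frac{S - 10}{S + 6 \left(-2\right)} = -2 + \frac{-10 + S}{S - 12} = -2 + \frac{-10 + S}{-12 + S}$)
$\left(-680 + B{\left(57,-1 \right)}\right) \left(D{\left(-50 \right)} + n\right) = \left(-680 - 1\right) \left(\frac{14 - -50}{-12 - 50} - \frac{155}{6}\right) = - 681 \left(\frac{14 + 50}{-62} - \frac{155}{6}\right) = - 681 \left(\left(- \frac{1}{62}\right) 64 - \frac{155}{6}\right) = - 681 \left(- \frac{32}{31} - \frac{155}{6}\right) = \left(-681\right) \left(- \frac{4997}{186}\right) = \frac{1134319}{62}$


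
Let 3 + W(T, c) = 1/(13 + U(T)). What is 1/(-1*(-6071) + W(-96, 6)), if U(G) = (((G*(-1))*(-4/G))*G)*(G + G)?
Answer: 73741/447460389 ≈ 0.00016480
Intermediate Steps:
U(G) = 8*G² (U(G) = (((-G)*(-4/G))*G)*(2*G) = (4*G)*(2*G) = 8*G²)
W(T, c) = -3 + 1/(13 + 8*T²)
1/(-1*(-6071) + W(-96, 6)) = 1/(-1*(-6071) + 2*(-19 - 12*(-96)²)/(13 + 8*(-96)²)) = 1/(6071 + 2*(-19 - 12*9216)/(13 + 8*9216)) = 1/(6071 + 2*(-19 - 110592)/(13 + 73728)) = 1/(6071 + 2*(-110611)/73741) = 1/(6071 + 2*(1/73741)*(-110611)) = 1/(6071 - 221222/73741) = 1/(447460389/73741) = 73741/447460389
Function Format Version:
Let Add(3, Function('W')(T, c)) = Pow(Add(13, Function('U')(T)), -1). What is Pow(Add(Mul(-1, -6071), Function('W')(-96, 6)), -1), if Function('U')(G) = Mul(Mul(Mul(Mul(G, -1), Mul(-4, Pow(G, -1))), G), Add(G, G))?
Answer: Rational(73741, 447460389) ≈ 0.00016480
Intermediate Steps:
Function('U')(G) = Mul(8, Pow(G, 2)) (Function('U')(G) = Mul(Mul(Mul(Mul(-1, G), Mul(-4, Pow(G, -1))), G), Mul(2, G)) = Mul(Mul(4, G), Mul(2, G)) = Mul(8, Pow(G, 2)))
Function('W')(T, c) = Add(-3, Pow(Add(13, Mul(8, Pow(T, 2))), -1))
Pow(Add(Mul(-1, -6071), Function('W')(-96, 6)), -1) = Pow(Add(Mul(-1, -6071), Mul(2, Pow(Add(13, Mul(8, Pow(-96, 2))), -1), Add(-19, Mul(-12, Pow(-96, 2))))), -1) = Pow(Add(6071, Mul(2, Pow(Add(13, Mul(8, 9216)), -1), Add(-19, Mul(-12, 9216)))), -1) = Pow(Add(6071, Mul(2, Pow(Add(13, 73728), -1), Add(-19, -110592))), -1) = Pow(Add(6071, Mul(2, Pow(73741, -1), -110611)), -1) = Pow(Add(6071, Mul(2, Rational(1, 73741), -110611)), -1) = Pow(Add(6071, Rational(-221222, 73741)), -1) = Pow(Rational(447460389, 73741), -1) = Rational(73741, 447460389)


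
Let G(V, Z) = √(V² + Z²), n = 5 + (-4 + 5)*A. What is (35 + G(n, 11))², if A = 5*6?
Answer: (35 + √1346)² ≈ 5139.1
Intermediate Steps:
A = 30
n = 35 (n = 5 + (-4 + 5)*30 = 5 + 1*30 = 5 + 30 = 35)
(35 + G(n, 11))² = (35 + √(35² + 11²))² = (35 + √(1225 + 121))² = (35 + √1346)²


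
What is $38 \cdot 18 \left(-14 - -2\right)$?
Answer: $-8208$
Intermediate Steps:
$38 \cdot 18 \left(-14 - -2\right) = 684 \left(-14 + 2\right) = 684 \left(-12\right) = -8208$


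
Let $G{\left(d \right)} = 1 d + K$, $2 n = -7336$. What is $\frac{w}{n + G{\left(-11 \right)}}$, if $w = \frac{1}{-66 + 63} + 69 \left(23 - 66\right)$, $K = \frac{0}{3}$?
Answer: $\frac{8902}{11037} \approx 0.80656$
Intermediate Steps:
$K = 0$ ($K = 0 \cdot \frac{1}{3} = 0$)
$n = -3668$ ($n = \frac{1}{2} \left(-7336\right) = -3668$)
$G{\left(d \right)} = d$ ($G{\left(d \right)} = 1 d + 0 = d + 0 = d$)
$w = - \frac{8902}{3}$ ($w = \frac{1}{-3} + 69 \left(23 - 66\right) = - \frac{1}{3} + 69 \left(-43\right) = - \frac{1}{3} - 2967 = - \frac{8902}{3} \approx -2967.3$)
$\frac{w}{n + G{\left(-11 \right)}} = - \frac{8902}{3 \left(-3668 - 11\right)} = - \frac{8902}{3 \left(-3679\right)} = \left(- \frac{8902}{3}\right) \left(- \frac{1}{3679}\right) = \frac{8902}{11037}$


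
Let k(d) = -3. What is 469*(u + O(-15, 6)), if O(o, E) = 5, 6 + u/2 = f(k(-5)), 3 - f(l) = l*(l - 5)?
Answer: -22981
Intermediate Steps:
f(l) = 3 - l*(-5 + l) (f(l) = 3 - l*(l - 5) = 3 - l*(-5 + l))
u = -54 (u = -12 + 2*(3 - 1*(-3)**2 + 5*(-3)) = -12 + 2*(3 - 1*9 - 15) = -12 + 2*(3 - 9 - 15) = -12 + 2*(-21) = -12 - 42 = -54)
469*(u + O(-15, 6)) = 469*(-54 + 5) = 469*(-49) = -22981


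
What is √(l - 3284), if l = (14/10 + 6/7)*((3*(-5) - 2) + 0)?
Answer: I*√4069905/35 ≈ 57.64*I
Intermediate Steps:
l = -1343/35 (l = (14*(⅒) + 6*(⅐))*((-15 - 2) + 0) = (7/5 + 6/7)*(-17 + 0) = (79/35)*(-17) = -1343/35 ≈ -38.371)
√(l - 3284) = √(-1343/35 - 3284) = √(-116283/35) = I*√4069905/35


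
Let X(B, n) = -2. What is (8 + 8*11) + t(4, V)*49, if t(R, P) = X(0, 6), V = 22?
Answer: -2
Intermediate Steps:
t(R, P) = -2
(8 + 8*11) + t(4, V)*49 = (8 + 8*11) - 2*49 = (8 + 88) - 98 = 96 - 98 = -2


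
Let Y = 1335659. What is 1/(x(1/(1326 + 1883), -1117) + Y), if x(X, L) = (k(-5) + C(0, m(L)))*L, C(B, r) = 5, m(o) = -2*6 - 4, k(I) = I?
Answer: 1/1335659 ≈ 7.4869e-7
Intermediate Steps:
m(o) = -16 (m(o) = -12 - 4 = -16)
x(X, L) = 0 (x(X, L) = (-5 + 5)*L = 0*L = 0)
1/(x(1/(1326 + 1883), -1117) + Y) = 1/(0 + 1335659) = 1/1335659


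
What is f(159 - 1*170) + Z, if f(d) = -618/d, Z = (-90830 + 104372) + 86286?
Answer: 1098726/11 ≈ 99884.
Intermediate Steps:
Z = 99828 (Z = 13542 + 86286 = 99828)
f(159 - 1*170) + Z = -618/(159 - 1*170) + 99828 = -618/(159 - 170) + 99828 = -618/(-11) + 99828 = -618*(-1/11) + 99828 = 618/11 + 99828 = 1098726/11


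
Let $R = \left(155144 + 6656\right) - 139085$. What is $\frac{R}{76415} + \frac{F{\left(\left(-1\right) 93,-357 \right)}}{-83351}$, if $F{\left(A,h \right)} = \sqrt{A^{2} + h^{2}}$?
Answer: $\frac{4543}{15283} - \frac{3 \sqrt{15122}}{83351} \approx 0.29283$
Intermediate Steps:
$R = 22715$ ($R = 161800 - 139085 = 22715$)
$\frac{R}{76415} + \frac{F{\left(\left(-1\right) 93,-357 \right)}}{-83351} = \frac{22715}{76415} + \frac{\sqrt{\left(\left(-1\right) 93\right)^{2} + \left(-357\right)^{2}}}{-83351} = 22715 \cdot \frac{1}{76415} + \sqrt{\left(-93\right)^{2} + 127449} \left(- \frac{1}{83351}\right) = \frac{4543}{15283} + \sqrt{8649 + 127449} \left(- \frac{1}{83351}\right) = \frac{4543}{15283} + \sqrt{136098} \left(- \frac{1}{83351}\right) = \frac{4543}{15283} + 3 \sqrt{15122} \left(- \frac{1}{83351}\right) = \frac{4543}{15283} - \frac{3 \sqrt{15122}}{83351}$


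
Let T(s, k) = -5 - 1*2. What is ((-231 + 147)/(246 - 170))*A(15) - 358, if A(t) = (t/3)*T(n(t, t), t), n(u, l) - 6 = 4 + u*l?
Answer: -6067/19 ≈ -319.32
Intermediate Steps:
n(u, l) = 10 + l*u (n(u, l) = 6 + (4 + u*l) = 6 + (4 + l*u) = 10 + l*u)
T(s, k) = -7 (T(s, k) = -5 - 2 = -7)
A(t) = -7*t/3 (A(t) = (t/3)*(-7) = -7*t/3)
((-231 + 147)/(246 - 170))*A(15) - 358 = ((-231 + 147)/(246 - 170))*(-7/3*15) - 358 = -84/76*(-35) - 358 = -84*1/76*(-35) - 358 = -21/19*(-35) - 358 = 735/19 - 358 = -6067/19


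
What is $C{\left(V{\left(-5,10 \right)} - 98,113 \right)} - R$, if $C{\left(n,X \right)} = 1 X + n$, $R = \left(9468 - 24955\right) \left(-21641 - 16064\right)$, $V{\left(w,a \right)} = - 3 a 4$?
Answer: $-583937440$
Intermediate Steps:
$V{\left(w,a \right)} = - 12 a$
$R = 583937335$ ($R = \left(-15487\right) \left(-37705\right) = 583937335$)
$C{\left(n,X \right)} = X + n$
$C{\left(V{\left(-5,10 \right)} - 98,113 \right)} - R = \left(113 - 218\right) - 583937335 = -105 - 583937335 = -583937440$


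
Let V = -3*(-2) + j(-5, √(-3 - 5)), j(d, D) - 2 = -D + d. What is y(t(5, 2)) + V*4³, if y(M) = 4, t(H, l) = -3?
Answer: 196 - 128*I*√2 ≈ 196.0 - 181.02*I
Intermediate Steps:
j(d, D) = 2 + d - D (j(d, D) = 2 + (-D + d) = 2 + (d - D) = 2 + d - D)
V = 3 - 2*I*√2 (V = -3*(-2) + (2 - 5 - √(-3 - 5)) = 6 + (2 - 5 - √(-8)) = 6 + (2 - 5 - 2*I*√2) = 6 + (-3 - 2*I*√2) = 3 - 2*I*√2 ≈ 3.0 - 2.8284*I)
y(t(5, 2)) + V*4³ = 4 + (3 - 2*I*√2)*4³ = 4 + (3 - 2*I*√2)*64 = 4 + (192 - 128*I*√2) = 196 - 128*I*√2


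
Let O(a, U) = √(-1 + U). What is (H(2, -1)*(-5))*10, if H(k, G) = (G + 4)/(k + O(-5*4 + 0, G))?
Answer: -50 + 25*I*√2 ≈ -50.0 + 35.355*I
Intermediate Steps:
H(k, G) = (4 + G)/(k + √(-1 + G)) (H(k, G) = (G + 4)/(k + √(-1 + G)) = (4 + G)/(k + √(-1 + G)))
(H(2, -1)*(-5))*10 = (((4 - 1)/(2 + √(-1 - 1)))*(-5))*10 = ((3/(2 + √(-2)))*(-5))*10 = ((3/(2 + I*√2))*(-5))*10 = -15/(2 + I*√2)*10 = -150/(2 + I*√2)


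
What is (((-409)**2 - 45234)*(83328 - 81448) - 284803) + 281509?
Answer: 229445066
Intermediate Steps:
(((-409)**2 - 45234)*(83328 - 81448) - 284803) + 281509 = ((167281 - 45234)*1880 - 284803) + 281509 = (122047*1880 - 284803) + 281509 = (229448360 - 284803) + 281509 = 229163557 + 281509 = 229445066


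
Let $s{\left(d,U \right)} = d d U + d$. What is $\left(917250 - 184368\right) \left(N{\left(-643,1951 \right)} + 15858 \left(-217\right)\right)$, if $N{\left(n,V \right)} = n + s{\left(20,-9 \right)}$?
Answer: $-2525078238738$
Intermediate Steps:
$s{\left(d,U \right)} = d + U d^{2}$ ($s{\left(d,U \right)} = d^{2} U + d = U d^{2} + d = d + U d^{2}$)
$N{\left(n,V \right)} = -3580 + n$ ($N{\left(n,V \right)} = n + 20 \left(1 - 180\right) = n + 20 \left(-179\right) = n - 3580 = -3580 + n$)
$\left(917250 - 184368\right) \left(N{\left(-643,1951 \right)} + 15858 \left(-217\right)\right) = \left(917250 - 184368\right) \left(\left(-3580 - 643\right) + 15858 \left(-217\right)\right) = \left(917250 - 184368\right) \left(-4223 - 3441186\right) = 732882 \left(-3445409\right) = -2525078238738$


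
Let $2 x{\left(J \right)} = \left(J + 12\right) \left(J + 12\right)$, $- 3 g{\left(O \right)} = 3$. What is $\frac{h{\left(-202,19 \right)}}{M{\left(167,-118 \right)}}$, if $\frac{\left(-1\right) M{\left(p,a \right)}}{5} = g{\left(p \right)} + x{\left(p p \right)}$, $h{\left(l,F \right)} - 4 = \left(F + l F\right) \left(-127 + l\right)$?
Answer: $- \frac{502582}{778465799} \approx -0.00064561$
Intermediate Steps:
$g{\left(O \right)} = -1$ ($g{\left(O \right)} = \left(- \frac{1}{3}\right) 3 = -1$)
$x{\left(J \right)} = \frac{\left(12 + J\right)^{2}}{2}$ ($x{\left(J \right)} = \frac{\left(J + 12\right) \left(J + 12\right)}{2} = \frac{\left(12 + J\right) \left(12 + J\right)}{2} = \frac{\left(12 + J\right)^{2}}{2}$)
$h{\left(l,F \right)} = 4 + \left(-127 + l\right) \left(F + F l\right)$ ($h{\left(l,F \right)} = 4 + \left(F + l F\right) \left(-127 + l\right) = 4 + \left(F + F l\right) \left(-127 + l\right) = 4 + \left(-127 + l\right) \left(F + F l\right)$)
$M{\left(p,a \right)} = 5 - \frac{5 \left(12 + p^{2}\right)^{2}}{2}$ ($M{\left(p,a \right)} = - 5 \left(-1 + \frac{\left(12 + p p\right)^{2}}{2}\right) = - 5 \left(-1 + \frac{\left(12 + p^{2}\right)^{2}}{2}\right) = 5 - \frac{5 \left(12 + p^{2}\right)^{2}}{2}$)
$\frac{h{\left(-202,19 \right)}}{M{\left(167,-118 \right)}} = \frac{4 - 2413 + 19 \left(-202\right)^{2} - 2394 \left(-202\right)}{5 - \frac{5 \left(12 + 167^{2}\right)^{2}}{2}} = \frac{4 - 2413 + 19 \cdot 40804 + 483588}{5 - \frac{5 \left(12 + 27889\right)^{2}}{2}} = \frac{4 - 2413 + 775276 + 483588}{5 - \frac{5 \cdot 27901^{2}}{2}} = \frac{1256455}{5 - \frac{3892329005}{2}} = \frac{1256455}{- \frac{3892328995}{2}} = 1256455 \left(- \frac{2}{3892328995}\right) = - \frac{502582}{778465799}$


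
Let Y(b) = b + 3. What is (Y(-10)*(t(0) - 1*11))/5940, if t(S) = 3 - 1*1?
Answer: 7/660 ≈ 0.010606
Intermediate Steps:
Y(b) = 3 + b
t(S) = 2 (t(S) = 3 - 1 = 2)
(Y(-10)*(t(0) - 1*11))/5940 = ((3 - 10)*(2 - 1*11))/5940 = -7*(2 - 11)*(1/5940) = -7*(-9)*(1/5940) = 63*(1/5940) = 7/660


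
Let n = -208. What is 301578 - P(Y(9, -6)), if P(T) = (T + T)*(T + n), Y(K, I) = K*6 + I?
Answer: 316938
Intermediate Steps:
Y(K, I) = I + 6*K (Y(K, I) = 6*K + I = I + 6*K)
P(T) = 2*T*(-208 + T) (P(T) = (T + T)*(T - 208) = (2*T)*(-208 + T) = 2*T*(-208 + T))
301578 - P(Y(9, -6)) = 301578 - 2*(-6 + 6*9)*(-208 + (-6 + 6*9)) = 301578 - 2*(-6 + 54)*(-208 + (-6 + 54)) = 301578 - 2*48*(-208 + 48) = 301578 - 2*48*(-160) = 301578 - 1*(-15360) = 301578 + 15360 = 316938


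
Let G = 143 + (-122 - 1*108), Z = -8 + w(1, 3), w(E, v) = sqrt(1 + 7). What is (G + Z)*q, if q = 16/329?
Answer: -1520/329 + 32*sqrt(2)/329 ≈ -4.4825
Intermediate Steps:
w(E, v) = 2*sqrt(2) (w(E, v) = sqrt(8) = 2*sqrt(2))
Z = -8 + 2*sqrt(2) ≈ -5.1716
q = 16/329 (q = 16*(1/329) = 16/329 ≈ 0.048632)
G = -87 (G = 143 + (-122 - 108) = 143 - 230 = -87)
(G + Z)*q = (-87 + (-8 + 2*sqrt(2)))*(16/329) = (-95 + 2*sqrt(2))*(16/329) = -1520/329 + 32*sqrt(2)/329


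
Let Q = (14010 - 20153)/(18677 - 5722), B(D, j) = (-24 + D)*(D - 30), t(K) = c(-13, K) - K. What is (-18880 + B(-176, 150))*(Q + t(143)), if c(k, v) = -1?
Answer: -8355103632/2591 ≈ -3.2247e+6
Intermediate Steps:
t(K) = -1 - K
B(D, j) = (-30 + D)*(-24 + D) (B(D, j) = (-24 + D)*(-30 + D) = (-30 + D)*(-24 + D))
Q = -6143/12955 ≈ -0.47418
(-18880 + B(-176, 150))*(Q + t(143)) = (-18880 + (720 + (-176)² - 54*(-176)))*(-6143/12955 + (-1 - 1*143)) = (-18880 + (720 + 30976 + 9504))*(-6143/12955 + (-1 - 143)) = (-18880 + 41200)*(-6143/12955 - 144) = 22320*(-1871663/12955) = -8355103632/2591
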